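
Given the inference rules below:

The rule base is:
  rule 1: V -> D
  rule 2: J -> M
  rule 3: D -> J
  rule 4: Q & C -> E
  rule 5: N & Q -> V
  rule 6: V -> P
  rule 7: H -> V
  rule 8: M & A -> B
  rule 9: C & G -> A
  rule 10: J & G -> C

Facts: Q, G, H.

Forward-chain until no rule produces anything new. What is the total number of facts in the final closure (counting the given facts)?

Round 1: rule 7 [H -> V]. Adds V.
Round 2: rule 1 [V -> D]; rule 6 [V -> P]. Adds D, P.
Round 3: rule 3 [D -> J]. Adds J.
Round 4: rule 2 [J -> M]; rule 10 [J & G -> C]. Adds M, C.
Round 5: rule 4 [Q & C -> E]; rule 9 [C & G -> A]. Adds E, A.
Round 6: rule 8 [M & A -> B]. Adds B.
Closure: {A, B, C, D, E, G, H, J, M, P, Q, V} — 12 facts.

12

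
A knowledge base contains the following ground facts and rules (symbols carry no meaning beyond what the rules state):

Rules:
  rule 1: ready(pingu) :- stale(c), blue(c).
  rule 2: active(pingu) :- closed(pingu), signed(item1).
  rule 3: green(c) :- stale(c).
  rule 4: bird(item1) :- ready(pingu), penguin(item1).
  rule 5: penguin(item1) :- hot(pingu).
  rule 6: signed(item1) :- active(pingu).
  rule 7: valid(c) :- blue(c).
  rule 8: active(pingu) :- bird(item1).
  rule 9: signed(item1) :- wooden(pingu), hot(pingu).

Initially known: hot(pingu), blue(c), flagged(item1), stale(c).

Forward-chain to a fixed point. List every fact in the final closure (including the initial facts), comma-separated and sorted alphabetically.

Round 1 — rule 1, rule 3, rule 5, rule 7, derive ready(pingu), green(c), penguin(item1), valid(c).
Round 2 — rule 4, derive bird(item1).
Round 3 — rule 8, derive active(pingu).
Round 4 — rule 6, derive signed(item1).

active(pingu), bird(item1), blue(c), flagged(item1), green(c), hot(pingu), penguin(item1), ready(pingu), signed(item1), stale(c), valid(c)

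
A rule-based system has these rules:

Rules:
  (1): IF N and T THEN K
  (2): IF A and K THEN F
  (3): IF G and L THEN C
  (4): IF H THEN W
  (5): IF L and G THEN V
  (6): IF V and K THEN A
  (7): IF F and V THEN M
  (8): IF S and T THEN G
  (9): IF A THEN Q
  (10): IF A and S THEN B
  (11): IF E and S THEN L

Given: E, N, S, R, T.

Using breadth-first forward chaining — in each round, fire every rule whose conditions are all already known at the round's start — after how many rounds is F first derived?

4

Round 1: (1) [IF N and T THEN K]; (8) [IF S and T THEN G]; (11) [IF E and S THEN L]. Adds K, G, L.
Round 2: (3) [IF G and L THEN C]; (5) [IF L and G THEN V]. Adds C, V.
Round 3: (6) [IF V and K THEN A]. Adds A.
Round 4: (2) [IF A and K THEN F]; (9) [IF A THEN Q]; (10) [IF A and S THEN B]. Adds F, Q, B.
F first appears in round 4.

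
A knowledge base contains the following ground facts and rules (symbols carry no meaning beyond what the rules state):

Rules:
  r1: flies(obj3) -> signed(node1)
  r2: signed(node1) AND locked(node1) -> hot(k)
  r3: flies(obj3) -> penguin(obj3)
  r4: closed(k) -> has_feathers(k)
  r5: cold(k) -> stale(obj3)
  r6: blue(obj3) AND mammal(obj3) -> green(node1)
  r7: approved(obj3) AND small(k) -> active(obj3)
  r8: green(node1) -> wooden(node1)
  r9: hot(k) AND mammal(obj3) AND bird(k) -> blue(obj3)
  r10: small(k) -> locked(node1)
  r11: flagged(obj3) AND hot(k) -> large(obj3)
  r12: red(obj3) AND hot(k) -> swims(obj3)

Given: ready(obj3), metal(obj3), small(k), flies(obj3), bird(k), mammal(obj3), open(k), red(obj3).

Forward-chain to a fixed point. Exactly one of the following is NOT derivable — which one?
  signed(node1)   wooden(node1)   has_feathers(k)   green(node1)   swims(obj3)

has_feathers(k)

[1] r1 [flies(obj3) -> signed(node1)]; r3 [flies(obj3) -> penguin(obj3)]; r10 [small(k) -> locked(node1)]. ⇒ new: signed(node1), penguin(obj3), locked(node1).
[2] r2 [signed(node1) AND locked(node1) -> hot(k)]. ⇒ new: hot(k).
[3] r9 [hot(k) AND mammal(obj3) AND bird(k) -> blue(obj3)]; r12 [red(obj3) AND hot(k) -> swims(obj3)]. ⇒ new: blue(obj3), swims(obj3).
[4] r6 [blue(obj3) AND mammal(obj3) -> green(node1)]. ⇒ new: green(node1).
[5] r8 [green(node1) -> wooden(node1)]. ⇒ new: wooden(node1).
Derived: signed(node1) (round 1), wooden(node1) (round 5), green(node1) (round 4), swims(obj3) (round 3). has_feathers(k) never appears in any round.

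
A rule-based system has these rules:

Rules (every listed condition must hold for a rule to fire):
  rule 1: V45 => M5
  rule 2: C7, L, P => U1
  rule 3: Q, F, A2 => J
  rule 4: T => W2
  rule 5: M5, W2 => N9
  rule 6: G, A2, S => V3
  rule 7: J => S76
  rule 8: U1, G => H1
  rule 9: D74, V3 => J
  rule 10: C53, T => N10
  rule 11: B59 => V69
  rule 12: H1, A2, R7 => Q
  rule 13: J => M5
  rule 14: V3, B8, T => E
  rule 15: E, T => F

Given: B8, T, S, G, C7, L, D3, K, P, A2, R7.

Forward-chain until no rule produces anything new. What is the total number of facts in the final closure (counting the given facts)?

22

Round 1 — rule 2, rule 4, rule 6, derive U1, W2, V3.
Round 2 — rule 8, rule 14, derive H1, E.
Round 3 — rule 12, rule 15, derive Q, F.
Round 4 — rule 3, derive J.
Round 5 — rule 7, rule 13, derive S76, M5.
Round 6 — rule 5, derive N9.
Closure: {A2, B8, C7, D3, E, F, G, H1, J, K, L, M5, N9, P, Q, R7, S, S76, T, U1, V3, W2} — 22 facts.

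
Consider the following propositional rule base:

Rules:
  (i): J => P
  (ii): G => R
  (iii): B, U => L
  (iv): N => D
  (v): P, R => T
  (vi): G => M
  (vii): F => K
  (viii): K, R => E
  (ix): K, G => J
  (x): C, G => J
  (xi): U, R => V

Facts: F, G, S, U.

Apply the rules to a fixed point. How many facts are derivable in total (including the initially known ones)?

[1] (ii) [G => R]; (vi) [G => M]; (vii) [F => K]. ⇒ new: R, M, K.
[2] (viii) [K, R => E]; (ix) [K, G => J]; (xi) [U, R => V]. ⇒ new: E, J, V.
[3] (i) [J => P]. ⇒ new: P.
[4] (v) [P, R => T]. ⇒ new: T.
Closure: {E, F, G, J, K, M, P, R, S, T, U, V} — 12 facts.

12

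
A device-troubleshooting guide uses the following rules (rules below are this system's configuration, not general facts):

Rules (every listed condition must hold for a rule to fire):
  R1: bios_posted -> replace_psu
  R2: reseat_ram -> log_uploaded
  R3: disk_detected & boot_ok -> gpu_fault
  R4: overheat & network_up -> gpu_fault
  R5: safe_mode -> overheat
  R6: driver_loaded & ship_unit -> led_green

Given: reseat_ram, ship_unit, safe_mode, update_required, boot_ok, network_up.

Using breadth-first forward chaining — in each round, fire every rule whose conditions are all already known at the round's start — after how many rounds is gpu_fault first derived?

2

Round 1: R2 [reseat_ram -> log_uploaded]; R5 [safe_mode -> overheat]. Adds log_uploaded, overheat.
Round 2: R4 [overheat & network_up -> gpu_fault]. Adds gpu_fault.
gpu_fault first appears in round 2.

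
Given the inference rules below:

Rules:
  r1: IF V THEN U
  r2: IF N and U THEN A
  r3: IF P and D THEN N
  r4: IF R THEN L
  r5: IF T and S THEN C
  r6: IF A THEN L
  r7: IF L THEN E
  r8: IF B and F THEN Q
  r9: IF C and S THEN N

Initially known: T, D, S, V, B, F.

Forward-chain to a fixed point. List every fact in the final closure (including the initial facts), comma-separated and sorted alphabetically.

Round 1: r1 [IF V THEN U]; r5 [IF T and S THEN C]; r8 [IF B and F THEN Q]. New: U, C, Q.
Round 2: r9 [IF C and S THEN N]. New: N.
Round 3: r2 [IF N and U THEN A]. New: A.
Round 4: r6 [IF A THEN L]. New: L.
Round 5: r7 [IF L THEN E]. New: E.

A, B, C, D, E, F, L, N, Q, S, T, U, V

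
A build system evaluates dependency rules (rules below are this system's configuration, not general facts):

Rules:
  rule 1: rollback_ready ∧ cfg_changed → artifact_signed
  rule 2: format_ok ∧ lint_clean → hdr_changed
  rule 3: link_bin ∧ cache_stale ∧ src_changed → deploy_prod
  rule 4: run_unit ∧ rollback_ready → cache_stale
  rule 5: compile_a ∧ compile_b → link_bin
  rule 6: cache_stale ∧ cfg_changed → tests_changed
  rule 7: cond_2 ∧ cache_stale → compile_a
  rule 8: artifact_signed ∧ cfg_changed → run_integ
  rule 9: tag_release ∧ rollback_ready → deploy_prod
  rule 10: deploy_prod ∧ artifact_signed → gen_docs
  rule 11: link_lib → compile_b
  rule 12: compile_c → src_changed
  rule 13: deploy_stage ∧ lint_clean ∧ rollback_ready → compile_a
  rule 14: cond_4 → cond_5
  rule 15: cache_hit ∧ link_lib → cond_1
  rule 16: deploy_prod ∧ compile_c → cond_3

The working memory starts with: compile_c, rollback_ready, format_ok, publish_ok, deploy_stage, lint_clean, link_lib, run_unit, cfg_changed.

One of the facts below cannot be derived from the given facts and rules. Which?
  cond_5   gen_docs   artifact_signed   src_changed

cond_5

Round 1: rule 1 [rollback_ready ∧ cfg_changed → artifact_signed]; rule 2 [format_ok ∧ lint_clean → hdr_changed]; rule 4 [run_unit ∧ rollback_ready → cache_stale]; rule 11 [link_lib → compile_b]; rule 12 [compile_c → src_changed]; rule 13 [deploy_stage ∧ lint_clean ∧ rollback_ready → compile_a]. Adds artifact_signed, hdr_changed, cache_stale, compile_b, src_changed, compile_a.
Round 2: rule 5 [compile_a ∧ compile_b → link_bin]; rule 6 [cache_stale ∧ cfg_changed → tests_changed]; rule 8 [artifact_signed ∧ cfg_changed → run_integ]. Adds link_bin, tests_changed, run_integ.
Round 3: rule 3 [link_bin ∧ cache_stale ∧ src_changed → deploy_prod]. Adds deploy_prod.
Round 4: rule 10 [deploy_prod ∧ artifact_signed → gen_docs]; rule 16 [deploy_prod ∧ compile_c → cond_3]. Adds gen_docs, cond_3.
Derived: src_changed (round 1), artifact_signed (round 1), gen_docs (round 4). cond_5 never appears in any round.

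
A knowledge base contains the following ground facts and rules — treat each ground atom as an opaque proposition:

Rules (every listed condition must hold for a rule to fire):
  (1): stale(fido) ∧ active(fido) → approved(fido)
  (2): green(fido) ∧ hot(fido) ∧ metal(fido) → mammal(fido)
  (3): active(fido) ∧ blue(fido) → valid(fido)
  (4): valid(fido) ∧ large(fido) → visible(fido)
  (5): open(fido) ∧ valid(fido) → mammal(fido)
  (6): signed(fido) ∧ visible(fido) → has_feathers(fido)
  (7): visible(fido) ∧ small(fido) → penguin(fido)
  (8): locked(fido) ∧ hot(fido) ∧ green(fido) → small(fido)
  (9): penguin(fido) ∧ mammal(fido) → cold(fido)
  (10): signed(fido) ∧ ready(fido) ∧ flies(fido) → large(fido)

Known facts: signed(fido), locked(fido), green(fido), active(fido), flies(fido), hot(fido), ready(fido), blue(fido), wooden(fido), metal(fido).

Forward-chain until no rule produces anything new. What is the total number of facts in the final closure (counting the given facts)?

18

Round 1 fires (2), (3), (8), (10), giving mammal(fido), valid(fido), small(fido), large(fido).
Round 2 fires (4), giving visible(fido).
Round 3 fires (6), (7), giving has_feathers(fido), penguin(fido).
Round 4 fires (9), giving cold(fido).
Closure: {active(fido), blue(fido), cold(fido), flies(fido), green(fido), has_feathers(fido), hot(fido), large(fido), locked(fido), mammal(fido), metal(fido), penguin(fido), ready(fido), signed(fido), small(fido), valid(fido), visible(fido), wooden(fido)} — 18 facts.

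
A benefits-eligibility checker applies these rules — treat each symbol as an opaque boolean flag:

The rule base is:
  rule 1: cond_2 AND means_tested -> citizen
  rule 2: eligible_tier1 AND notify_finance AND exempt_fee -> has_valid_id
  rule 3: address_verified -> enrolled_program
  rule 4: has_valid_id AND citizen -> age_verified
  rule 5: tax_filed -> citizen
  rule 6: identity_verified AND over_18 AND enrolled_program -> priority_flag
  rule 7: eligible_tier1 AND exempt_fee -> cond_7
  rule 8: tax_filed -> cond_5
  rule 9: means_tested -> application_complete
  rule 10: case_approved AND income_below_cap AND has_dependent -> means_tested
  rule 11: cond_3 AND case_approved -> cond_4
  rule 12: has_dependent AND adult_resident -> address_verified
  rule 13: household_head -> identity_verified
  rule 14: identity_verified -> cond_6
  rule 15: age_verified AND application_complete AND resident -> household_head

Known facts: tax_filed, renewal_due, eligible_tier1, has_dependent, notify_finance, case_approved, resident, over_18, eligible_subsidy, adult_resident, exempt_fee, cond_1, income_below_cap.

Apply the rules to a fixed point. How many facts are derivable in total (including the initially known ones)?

Round 1: rule 2 [eligible_tier1 AND notify_finance AND exempt_fee -> has_valid_id]; rule 5 [tax_filed -> citizen]; rule 7 [eligible_tier1 AND exempt_fee -> cond_7]; rule 8 [tax_filed -> cond_5]; rule 10 [case_approved AND income_below_cap AND has_dependent -> means_tested]; rule 12 [has_dependent AND adult_resident -> address_verified]. Adds has_valid_id, citizen, cond_7, cond_5, means_tested, address_verified.
Round 2: rule 3 [address_verified -> enrolled_program]; rule 4 [has_valid_id AND citizen -> age_verified]; rule 9 [means_tested -> application_complete]. Adds enrolled_program, age_verified, application_complete.
Round 3: rule 15 [age_verified AND application_complete AND resident -> household_head]. Adds household_head.
Round 4: rule 13 [household_head -> identity_verified]. Adds identity_verified.
Round 5: rule 6 [identity_verified AND over_18 AND enrolled_program -> priority_flag]; rule 14 [identity_verified -> cond_6]. Adds priority_flag, cond_6.
Closure: {address_verified, adult_resident, age_verified, application_complete, case_approved, citizen, cond_1, cond_5, cond_6, cond_7, eligible_subsidy, eligible_tier1, enrolled_program, exempt_fee, has_dependent, has_valid_id, household_head, identity_verified, income_below_cap, means_tested, notify_finance, over_18, priority_flag, renewal_due, resident, tax_filed} — 26 facts.

26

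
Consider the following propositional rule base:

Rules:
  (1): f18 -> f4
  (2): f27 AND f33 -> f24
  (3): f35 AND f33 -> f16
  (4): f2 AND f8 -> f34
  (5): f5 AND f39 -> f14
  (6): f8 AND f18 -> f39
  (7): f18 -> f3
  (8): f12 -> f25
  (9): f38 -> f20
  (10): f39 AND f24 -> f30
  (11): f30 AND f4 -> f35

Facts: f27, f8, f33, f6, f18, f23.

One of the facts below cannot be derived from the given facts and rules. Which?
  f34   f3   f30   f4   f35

f34

Round 1: (1) [f18 -> f4]; (2) [f27 AND f33 -> f24]; (6) [f8 AND f18 -> f39]; (7) [f18 -> f3]. New: f4, f24, f39, f3.
Round 2: (10) [f39 AND f24 -> f30]. New: f30.
Round 3: (11) [f30 AND f4 -> f35]. New: f35.
Round 4: (3) [f35 AND f33 -> f16]. New: f16.
Derived: f30 (round 2), f4 (round 1), f3 (round 1), f35 (round 3). f34 never appears in any round.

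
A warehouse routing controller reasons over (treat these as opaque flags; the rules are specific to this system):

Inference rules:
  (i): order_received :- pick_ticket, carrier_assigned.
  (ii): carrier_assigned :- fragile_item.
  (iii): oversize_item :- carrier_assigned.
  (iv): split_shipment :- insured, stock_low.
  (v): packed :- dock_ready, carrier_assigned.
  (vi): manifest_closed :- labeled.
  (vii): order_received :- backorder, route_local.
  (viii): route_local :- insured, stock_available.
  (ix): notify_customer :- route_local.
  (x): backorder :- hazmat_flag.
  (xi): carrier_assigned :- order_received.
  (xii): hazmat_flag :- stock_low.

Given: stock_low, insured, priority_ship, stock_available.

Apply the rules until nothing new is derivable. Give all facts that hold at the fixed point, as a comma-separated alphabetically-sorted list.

Round 1: (iv) [split_shipment :- insured, stock_low.]; (viii) [route_local :- insured, stock_available.]; (xii) [hazmat_flag :- stock_low.]. Adds split_shipment, route_local, hazmat_flag.
Round 2: (ix) [notify_customer :- route_local.]; (x) [backorder :- hazmat_flag.]. Adds notify_customer, backorder.
Round 3: (vii) [order_received :- backorder, route_local.]. Adds order_received.
Round 4: (xi) [carrier_assigned :- order_received.]. Adds carrier_assigned.
Round 5: (iii) [oversize_item :- carrier_assigned.]. Adds oversize_item.

backorder, carrier_assigned, hazmat_flag, insured, notify_customer, order_received, oversize_item, priority_ship, route_local, split_shipment, stock_available, stock_low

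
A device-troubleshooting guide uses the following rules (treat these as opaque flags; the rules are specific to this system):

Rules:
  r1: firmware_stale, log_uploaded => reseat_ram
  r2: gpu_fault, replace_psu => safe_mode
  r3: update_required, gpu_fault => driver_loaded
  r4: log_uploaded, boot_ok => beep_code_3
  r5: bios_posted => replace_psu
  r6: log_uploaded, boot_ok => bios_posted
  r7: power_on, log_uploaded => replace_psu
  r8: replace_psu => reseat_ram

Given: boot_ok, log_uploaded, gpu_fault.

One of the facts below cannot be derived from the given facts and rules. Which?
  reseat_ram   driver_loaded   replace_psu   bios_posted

driver_loaded

Round 1 — r4, r6, derive beep_code_3, bios_posted.
Round 2 — r5, derive replace_psu.
Round 3 — r2, r8, derive safe_mode, reseat_ram.
Derived: bios_posted (round 1), replace_psu (round 2), reseat_ram (round 3). driver_loaded never appears in any round.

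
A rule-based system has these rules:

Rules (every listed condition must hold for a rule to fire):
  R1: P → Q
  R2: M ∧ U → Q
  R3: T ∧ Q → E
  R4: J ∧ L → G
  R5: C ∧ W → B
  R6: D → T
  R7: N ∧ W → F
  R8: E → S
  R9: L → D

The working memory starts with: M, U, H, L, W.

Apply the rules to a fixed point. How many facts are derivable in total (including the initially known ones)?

10

Round 1: R2 [M ∧ U → Q]; R9 [L → D]. Adds Q, D.
Round 2: R6 [D → T]. Adds T.
Round 3: R3 [T ∧ Q → E]. Adds E.
Round 4: R8 [E → S]. Adds S.
Closure: {D, E, H, L, M, Q, S, T, U, W} — 10 facts.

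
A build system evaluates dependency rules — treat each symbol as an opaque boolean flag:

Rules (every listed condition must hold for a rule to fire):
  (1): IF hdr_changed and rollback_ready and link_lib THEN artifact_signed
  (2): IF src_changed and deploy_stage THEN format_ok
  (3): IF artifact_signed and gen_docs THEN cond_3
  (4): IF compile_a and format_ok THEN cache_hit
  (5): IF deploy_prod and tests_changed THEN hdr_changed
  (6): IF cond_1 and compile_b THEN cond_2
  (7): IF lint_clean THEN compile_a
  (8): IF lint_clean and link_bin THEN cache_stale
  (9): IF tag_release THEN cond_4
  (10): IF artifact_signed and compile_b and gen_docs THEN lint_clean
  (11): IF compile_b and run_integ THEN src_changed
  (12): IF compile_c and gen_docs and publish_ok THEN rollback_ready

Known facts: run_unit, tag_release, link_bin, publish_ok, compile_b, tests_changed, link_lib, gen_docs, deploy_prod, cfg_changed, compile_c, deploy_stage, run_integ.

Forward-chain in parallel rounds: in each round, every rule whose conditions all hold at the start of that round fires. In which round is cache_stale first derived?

[1] (5) [IF deploy_prod and tests_changed THEN hdr_changed]; (9) [IF tag_release THEN cond_4]; (11) [IF compile_b and run_integ THEN src_changed]; (12) [IF compile_c and gen_docs and publish_ok THEN rollback_ready]. ⇒ new: hdr_changed, cond_4, src_changed, rollback_ready.
[2] (1) [IF hdr_changed and rollback_ready and link_lib THEN artifact_signed]; (2) [IF src_changed and deploy_stage THEN format_ok]. ⇒ new: artifact_signed, format_ok.
[3] (3) [IF artifact_signed and gen_docs THEN cond_3]; (10) [IF artifact_signed and compile_b and gen_docs THEN lint_clean]. ⇒ new: cond_3, lint_clean.
[4] (7) [IF lint_clean THEN compile_a]; (8) [IF lint_clean and link_bin THEN cache_stale]. ⇒ new: compile_a, cache_stale.
cache_stale first appears in round 4.

4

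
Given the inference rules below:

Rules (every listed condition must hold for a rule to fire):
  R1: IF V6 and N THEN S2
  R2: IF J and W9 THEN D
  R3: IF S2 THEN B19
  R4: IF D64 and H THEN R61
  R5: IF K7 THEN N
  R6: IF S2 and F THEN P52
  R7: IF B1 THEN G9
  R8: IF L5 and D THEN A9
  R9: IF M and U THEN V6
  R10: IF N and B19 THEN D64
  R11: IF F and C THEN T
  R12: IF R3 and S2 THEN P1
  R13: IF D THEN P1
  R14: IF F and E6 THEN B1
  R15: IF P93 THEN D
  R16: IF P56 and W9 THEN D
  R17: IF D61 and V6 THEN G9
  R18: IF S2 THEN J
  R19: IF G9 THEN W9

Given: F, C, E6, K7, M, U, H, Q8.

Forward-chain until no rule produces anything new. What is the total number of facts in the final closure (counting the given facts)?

Round 1 fires R5, R9, R11, R14, giving N, V6, T, B1.
Round 2 fires R1, R7, giving S2, G9.
Round 3 fires R3, R6, R18, R19, giving B19, P52, J, W9.
Round 4 fires R2, R10, giving D, D64.
Round 5 fires R4, R13, giving R61, P1.
Closure: {B1, B19, C, D, D64, E6, F, G9, H, J, K7, M, N, P1, P52, Q8, R61, S2, T, U, V6, W9} — 22 facts.

22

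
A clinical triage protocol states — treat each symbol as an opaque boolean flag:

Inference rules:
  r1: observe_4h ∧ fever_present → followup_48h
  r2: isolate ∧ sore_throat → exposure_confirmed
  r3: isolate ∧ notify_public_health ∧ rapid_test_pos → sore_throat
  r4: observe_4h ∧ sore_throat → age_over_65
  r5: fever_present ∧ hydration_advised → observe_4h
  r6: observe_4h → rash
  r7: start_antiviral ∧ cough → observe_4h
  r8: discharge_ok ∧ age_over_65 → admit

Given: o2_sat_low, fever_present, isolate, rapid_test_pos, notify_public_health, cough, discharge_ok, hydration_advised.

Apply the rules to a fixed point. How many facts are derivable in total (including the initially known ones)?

Round 1: r3 [isolate ∧ notify_public_health ∧ rapid_test_pos → sore_throat]; r5 [fever_present ∧ hydration_advised → observe_4h]. Adds sore_throat, observe_4h.
Round 2: r1 [observe_4h ∧ fever_present → followup_48h]; r2 [isolate ∧ sore_throat → exposure_confirmed]; r4 [observe_4h ∧ sore_throat → age_over_65]; r6 [observe_4h → rash]. Adds followup_48h, exposure_confirmed, age_over_65, rash.
Round 3: r8 [discharge_ok ∧ age_over_65 → admit]. Adds admit.
Closure: {admit, age_over_65, cough, discharge_ok, exposure_confirmed, fever_present, followup_48h, hydration_advised, isolate, notify_public_health, o2_sat_low, observe_4h, rapid_test_pos, rash, sore_throat} — 15 facts.

15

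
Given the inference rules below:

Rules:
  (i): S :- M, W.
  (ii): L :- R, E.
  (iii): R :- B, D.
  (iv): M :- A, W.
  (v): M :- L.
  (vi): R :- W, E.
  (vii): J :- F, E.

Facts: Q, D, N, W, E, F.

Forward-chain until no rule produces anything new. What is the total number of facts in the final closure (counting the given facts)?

11

[1] (vi) [R :- W, E.]; (vii) [J :- F, E.]. ⇒ new: R, J.
[2] (ii) [L :- R, E.]. ⇒ new: L.
[3] (v) [M :- L.]. ⇒ new: M.
[4] (i) [S :- M, W.]. ⇒ new: S.
Closure: {D, E, F, J, L, M, N, Q, R, S, W} — 11 facts.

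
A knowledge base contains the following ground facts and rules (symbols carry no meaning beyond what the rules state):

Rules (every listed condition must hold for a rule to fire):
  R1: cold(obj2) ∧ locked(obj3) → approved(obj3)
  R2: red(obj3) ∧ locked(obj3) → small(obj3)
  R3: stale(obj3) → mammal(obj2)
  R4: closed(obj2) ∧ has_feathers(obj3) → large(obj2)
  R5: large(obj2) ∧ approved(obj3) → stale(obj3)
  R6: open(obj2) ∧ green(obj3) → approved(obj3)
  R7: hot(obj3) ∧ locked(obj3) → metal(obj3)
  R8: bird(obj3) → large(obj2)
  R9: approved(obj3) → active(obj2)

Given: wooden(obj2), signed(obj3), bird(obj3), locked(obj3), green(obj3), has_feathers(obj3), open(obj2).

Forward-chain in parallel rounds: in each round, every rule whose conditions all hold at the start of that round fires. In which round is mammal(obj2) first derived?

Round 1: R6 [open(obj2) ∧ green(obj3) → approved(obj3)]; R8 [bird(obj3) → large(obj2)]. Adds approved(obj3), large(obj2).
Round 2: R5 [large(obj2) ∧ approved(obj3) → stale(obj3)]; R9 [approved(obj3) → active(obj2)]. Adds stale(obj3), active(obj2).
Round 3: R3 [stale(obj3) → mammal(obj2)]. Adds mammal(obj2).
mammal(obj2) first appears in round 3.

3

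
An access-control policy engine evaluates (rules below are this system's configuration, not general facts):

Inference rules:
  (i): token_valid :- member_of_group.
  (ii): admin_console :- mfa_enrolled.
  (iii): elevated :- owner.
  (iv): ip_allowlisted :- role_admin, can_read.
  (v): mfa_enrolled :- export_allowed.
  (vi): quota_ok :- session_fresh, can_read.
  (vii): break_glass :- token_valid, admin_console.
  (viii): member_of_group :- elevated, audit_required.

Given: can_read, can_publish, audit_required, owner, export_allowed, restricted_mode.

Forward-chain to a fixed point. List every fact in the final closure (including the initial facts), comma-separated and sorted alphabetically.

Round 1 fires (iii), (v), giving elevated, mfa_enrolled.
Round 2 fires (ii), (viii), giving admin_console, member_of_group.
Round 3 fires (i), giving token_valid.
Round 4 fires (vii), giving break_glass.

admin_console, audit_required, break_glass, can_publish, can_read, elevated, export_allowed, member_of_group, mfa_enrolled, owner, restricted_mode, token_valid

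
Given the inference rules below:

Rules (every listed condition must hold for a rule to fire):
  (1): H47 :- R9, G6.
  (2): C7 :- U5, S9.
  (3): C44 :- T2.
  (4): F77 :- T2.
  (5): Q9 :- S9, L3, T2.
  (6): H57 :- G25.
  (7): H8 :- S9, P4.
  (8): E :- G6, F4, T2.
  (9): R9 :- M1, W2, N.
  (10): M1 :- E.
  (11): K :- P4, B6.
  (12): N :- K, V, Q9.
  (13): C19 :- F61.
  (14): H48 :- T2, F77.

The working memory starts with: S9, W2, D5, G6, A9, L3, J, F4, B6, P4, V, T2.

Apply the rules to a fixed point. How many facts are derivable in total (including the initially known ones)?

23

Round 1 — (3), (4), (5), (7), (8), (11), derive C44, F77, Q9, H8, E, K.
Round 2 — (10), (12), (14), derive M1, N, H48.
Round 3 — (9), derive R9.
Round 4 — (1), derive H47.
Closure: {A9, B6, C44, D5, E, F4, F77, G6, H47, H48, H8, J, K, L3, M1, N, P4, Q9, R9, S9, T2, V, W2} — 23 facts.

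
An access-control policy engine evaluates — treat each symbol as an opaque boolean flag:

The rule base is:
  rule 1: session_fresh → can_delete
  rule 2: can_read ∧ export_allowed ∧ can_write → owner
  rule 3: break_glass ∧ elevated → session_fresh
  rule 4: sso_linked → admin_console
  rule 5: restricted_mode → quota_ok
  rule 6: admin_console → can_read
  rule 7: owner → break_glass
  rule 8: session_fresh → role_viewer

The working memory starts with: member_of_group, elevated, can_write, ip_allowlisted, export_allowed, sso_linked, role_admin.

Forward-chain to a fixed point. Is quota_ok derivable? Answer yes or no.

no

Round 1 fires rule 4, giving admin_console.
Round 2 fires rule 6, giving can_read.
Round 3 fires rule 2, giving owner.
Round 4 fires rule 7, giving break_glass.
Round 5 fires rule 3, giving session_fresh.
Round 6 fires rule 1, rule 8, giving can_delete, role_viewer.
Fixed point reached. quota_ok is concluded only by rule 5; rule 5 needs restricted_mode (never derived).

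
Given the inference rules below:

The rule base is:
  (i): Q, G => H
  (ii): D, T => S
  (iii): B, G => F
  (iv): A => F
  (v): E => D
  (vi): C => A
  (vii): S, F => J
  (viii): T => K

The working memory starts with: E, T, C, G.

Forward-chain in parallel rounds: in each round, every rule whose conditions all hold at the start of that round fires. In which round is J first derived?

3

Round 1: (v) [E => D]; (vi) [C => A]; (viii) [T => K]. Adds D, A, K.
Round 2: (ii) [D, T => S]; (iv) [A => F]. Adds S, F.
Round 3: (vii) [S, F => J]. Adds J.
J first appears in round 3.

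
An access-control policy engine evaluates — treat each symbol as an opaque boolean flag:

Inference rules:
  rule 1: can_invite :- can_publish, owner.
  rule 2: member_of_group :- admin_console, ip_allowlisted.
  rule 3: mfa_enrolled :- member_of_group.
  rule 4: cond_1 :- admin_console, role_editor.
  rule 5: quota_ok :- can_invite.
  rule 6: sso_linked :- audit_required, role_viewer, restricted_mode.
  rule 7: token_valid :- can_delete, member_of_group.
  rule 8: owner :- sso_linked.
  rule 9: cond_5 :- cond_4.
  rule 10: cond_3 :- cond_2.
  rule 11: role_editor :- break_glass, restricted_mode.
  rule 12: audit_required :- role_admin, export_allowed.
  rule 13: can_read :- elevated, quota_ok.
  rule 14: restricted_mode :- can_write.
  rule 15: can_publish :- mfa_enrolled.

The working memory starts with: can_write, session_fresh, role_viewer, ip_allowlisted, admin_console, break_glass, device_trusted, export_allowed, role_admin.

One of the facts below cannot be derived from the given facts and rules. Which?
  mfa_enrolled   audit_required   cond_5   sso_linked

Round 1 — rule 2, rule 12, rule 14, derive member_of_group, audit_required, restricted_mode.
Round 2 — rule 3, rule 6, rule 11, derive mfa_enrolled, sso_linked, role_editor.
Round 3 — rule 4, rule 8, rule 15, derive cond_1, owner, can_publish.
Round 4 — rule 1, derive can_invite.
Round 5 — rule 5, derive quota_ok.
Derived: audit_required (round 1), mfa_enrolled (round 2), sso_linked (round 2). cond_5 never appears in any round.

cond_5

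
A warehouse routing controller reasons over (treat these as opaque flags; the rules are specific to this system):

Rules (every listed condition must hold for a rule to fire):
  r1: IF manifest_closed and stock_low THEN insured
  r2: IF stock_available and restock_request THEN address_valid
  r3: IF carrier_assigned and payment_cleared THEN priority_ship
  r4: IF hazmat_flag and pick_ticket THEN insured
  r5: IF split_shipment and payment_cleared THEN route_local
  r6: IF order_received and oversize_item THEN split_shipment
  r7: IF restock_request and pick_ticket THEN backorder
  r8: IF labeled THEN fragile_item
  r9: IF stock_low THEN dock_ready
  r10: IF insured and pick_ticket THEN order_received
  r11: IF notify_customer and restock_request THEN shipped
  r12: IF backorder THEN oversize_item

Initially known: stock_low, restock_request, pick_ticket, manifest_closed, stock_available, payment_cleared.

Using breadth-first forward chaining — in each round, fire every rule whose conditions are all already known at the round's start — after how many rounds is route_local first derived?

4

[1] r1 [IF manifest_closed and stock_low THEN insured]; r2 [IF stock_available and restock_request THEN address_valid]; r7 [IF restock_request and pick_ticket THEN backorder]; r9 [IF stock_low THEN dock_ready]. ⇒ new: insured, address_valid, backorder, dock_ready.
[2] r10 [IF insured and pick_ticket THEN order_received]; r12 [IF backorder THEN oversize_item]. ⇒ new: order_received, oversize_item.
[3] r6 [IF order_received and oversize_item THEN split_shipment]. ⇒ new: split_shipment.
[4] r5 [IF split_shipment and payment_cleared THEN route_local]. ⇒ new: route_local.
route_local first appears in round 4.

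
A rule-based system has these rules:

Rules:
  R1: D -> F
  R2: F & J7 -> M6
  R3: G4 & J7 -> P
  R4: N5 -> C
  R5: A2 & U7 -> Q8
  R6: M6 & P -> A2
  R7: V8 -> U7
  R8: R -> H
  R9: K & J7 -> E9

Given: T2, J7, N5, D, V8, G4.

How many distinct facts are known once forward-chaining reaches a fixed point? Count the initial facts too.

Round 1: R1 [D -> F]; R3 [G4 & J7 -> P]; R4 [N5 -> C]; R7 [V8 -> U7]. Adds F, P, C, U7.
Round 2: R2 [F & J7 -> M6]. Adds M6.
Round 3: R6 [M6 & P -> A2]. Adds A2.
Round 4: R5 [A2 & U7 -> Q8]. Adds Q8.
Closure: {A2, C, D, F, G4, J7, M6, N5, P, Q8, T2, U7, V8} — 13 facts.

13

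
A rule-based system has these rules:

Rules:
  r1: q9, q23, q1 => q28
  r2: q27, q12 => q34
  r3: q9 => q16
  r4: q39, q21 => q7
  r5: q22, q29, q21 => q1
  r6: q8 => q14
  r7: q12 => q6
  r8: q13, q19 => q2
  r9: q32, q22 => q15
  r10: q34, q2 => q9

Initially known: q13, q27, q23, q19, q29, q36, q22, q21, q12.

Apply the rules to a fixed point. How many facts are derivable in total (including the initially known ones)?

16

[1] r2 [q27, q12 => q34]; r5 [q22, q29, q21 => q1]; r7 [q12 => q6]; r8 [q13, q19 => q2]. ⇒ new: q34, q1, q6, q2.
[2] r10 [q34, q2 => q9]. ⇒ new: q9.
[3] r1 [q9, q23, q1 => q28]; r3 [q9 => q16]. ⇒ new: q28, q16.
Closure: {q1, q12, q13, q16, q19, q2, q21, q22, q23, q27, q28, q29, q34, q36, q6, q9} — 16 facts.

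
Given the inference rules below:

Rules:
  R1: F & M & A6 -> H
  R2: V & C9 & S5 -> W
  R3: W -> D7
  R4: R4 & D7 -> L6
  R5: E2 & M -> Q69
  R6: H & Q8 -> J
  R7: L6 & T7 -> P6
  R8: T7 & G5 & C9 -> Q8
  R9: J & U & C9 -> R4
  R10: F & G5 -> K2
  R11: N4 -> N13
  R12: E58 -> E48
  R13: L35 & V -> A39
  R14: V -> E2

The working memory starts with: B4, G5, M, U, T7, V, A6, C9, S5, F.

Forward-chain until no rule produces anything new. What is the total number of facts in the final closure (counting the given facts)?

21

Round 1 — R1, R2, R8, R10, R14, derive H, W, Q8, K2, E2.
Round 2 — R3, R5, R6, derive D7, Q69, J.
Round 3 — R9, derive R4.
Round 4 — R4, derive L6.
Round 5 — R7, derive P6.
Closure: {A6, B4, C9, D7, E2, F, G5, H, J, K2, L6, M, P6, Q69, Q8, R4, S5, T7, U, V, W} — 21 facts.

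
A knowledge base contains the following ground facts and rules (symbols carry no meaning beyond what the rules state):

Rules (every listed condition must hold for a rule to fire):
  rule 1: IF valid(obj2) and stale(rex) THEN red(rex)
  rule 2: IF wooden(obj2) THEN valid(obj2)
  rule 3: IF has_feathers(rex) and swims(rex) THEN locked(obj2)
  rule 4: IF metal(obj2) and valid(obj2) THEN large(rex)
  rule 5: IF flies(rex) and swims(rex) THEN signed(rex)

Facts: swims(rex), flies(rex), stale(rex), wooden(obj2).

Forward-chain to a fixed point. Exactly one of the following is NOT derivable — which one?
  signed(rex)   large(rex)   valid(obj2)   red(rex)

large(rex)

[1] rule 2 [IF wooden(obj2) THEN valid(obj2)]; rule 5 [IF flies(rex) and swims(rex) THEN signed(rex)]. ⇒ new: valid(obj2), signed(rex).
[2] rule 1 [IF valid(obj2) and stale(rex) THEN red(rex)]. ⇒ new: red(rex).
Derived: red(rex) (round 2), signed(rex) (round 1), valid(obj2) (round 1). large(rex) never appears in any round.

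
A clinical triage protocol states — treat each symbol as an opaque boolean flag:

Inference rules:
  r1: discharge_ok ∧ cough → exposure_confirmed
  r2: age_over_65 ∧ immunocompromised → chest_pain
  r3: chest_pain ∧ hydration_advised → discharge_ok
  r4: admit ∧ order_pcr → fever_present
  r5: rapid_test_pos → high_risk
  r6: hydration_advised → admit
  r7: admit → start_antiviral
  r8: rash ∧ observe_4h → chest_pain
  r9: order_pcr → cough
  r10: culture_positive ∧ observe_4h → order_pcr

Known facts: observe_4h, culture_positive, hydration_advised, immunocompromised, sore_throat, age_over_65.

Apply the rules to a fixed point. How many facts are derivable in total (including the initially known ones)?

Round 1 fires r2, r6, r10, giving chest_pain, admit, order_pcr.
Round 2 fires r3, r4, r7, r9, giving discharge_ok, fever_present, start_antiviral, cough.
Round 3 fires r1, giving exposure_confirmed.
Closure: {admit, age_over_65, chest_pain, cough, culture_positive, discharge_ok, exposure_confirmed, fever_present, hydration_advised, immunocompromised, observe_4h, order_pcr, sore_throat, start_antiviral} — 14 facts.

14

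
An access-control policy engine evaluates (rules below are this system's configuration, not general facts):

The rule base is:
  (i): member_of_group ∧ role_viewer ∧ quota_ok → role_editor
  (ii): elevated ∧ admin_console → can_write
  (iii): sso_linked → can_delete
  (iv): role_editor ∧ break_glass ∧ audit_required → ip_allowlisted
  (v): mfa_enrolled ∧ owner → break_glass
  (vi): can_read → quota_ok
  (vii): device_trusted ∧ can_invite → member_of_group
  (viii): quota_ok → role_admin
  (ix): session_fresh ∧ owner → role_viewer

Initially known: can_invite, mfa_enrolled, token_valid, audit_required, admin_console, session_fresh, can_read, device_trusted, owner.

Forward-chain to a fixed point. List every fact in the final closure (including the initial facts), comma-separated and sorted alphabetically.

[1] (v) [mfa_enrolled ∧ owner → break_glass]; (vi) [can_read → quota_ok]; (vii) [device_trusted ∧ can_invite → member_of_group]; (ix) [session_fresh ∧ owner → role_viewer]. ⇒ new: break_glass, quota_ok, member_of_group, role_viewer.
[2] (i) [member_of_group ∧ role_viewer ∧ quota_ok → role_editor]; (viii) [quota_ok → role_admin]. ⇒ new: role_editor, role_admin.
[3] (iv) [role_editor ∧ break_glass ∧ audit_required → ip_allowlisted]. ⇒ new: ip_allowlisted.

admin_console, audit_required, break_glass, can_invite, can_read, device_trusted, ip_allowlisted, member_of_group, mfa_enrolled, owner, quota_ok, role_admin, role_editor, role_viewer, session_fresh, token_valid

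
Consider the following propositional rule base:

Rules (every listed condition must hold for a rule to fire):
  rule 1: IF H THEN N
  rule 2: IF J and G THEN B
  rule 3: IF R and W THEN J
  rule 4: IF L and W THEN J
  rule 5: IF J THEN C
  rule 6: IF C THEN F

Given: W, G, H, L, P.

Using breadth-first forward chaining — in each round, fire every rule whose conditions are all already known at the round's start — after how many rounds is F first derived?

[1] rule 1 [IF H THEN N]; rule 4 [IF L and W THEN J]. ⇒ new: N, J.
[2] rule 2 [IF J and G THEN B]; rule 5 [IF J THEN C]. ⇒ new: B, C.
[3] rule 6 [IF C THEN F]. ⇒ new: F.
F first appears in round 3.

3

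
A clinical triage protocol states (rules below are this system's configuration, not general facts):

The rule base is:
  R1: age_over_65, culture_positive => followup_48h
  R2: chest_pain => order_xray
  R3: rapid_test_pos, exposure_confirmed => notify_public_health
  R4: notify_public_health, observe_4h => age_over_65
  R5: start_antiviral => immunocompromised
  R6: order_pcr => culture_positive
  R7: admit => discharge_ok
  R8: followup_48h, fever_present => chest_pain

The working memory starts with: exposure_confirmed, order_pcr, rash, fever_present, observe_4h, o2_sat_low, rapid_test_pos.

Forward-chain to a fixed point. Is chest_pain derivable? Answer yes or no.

yes

Round 1: R3 [rapid_test_pos, exposure_confirmed => notify_public_health]; R6 [order_pcr => culture_positive]. Adds notify_public_health, culture_positive.
Round 2: R4 [notify_public_health, observe_4h => age_over_65]. Adds age_over_65.
Round 3: R1 [age_over_65, culture_positive => followup_48h]. Adds followup_48h.
Round 4: R8 [followup_48h, fever_present => chest_pain]. Adds chest_pain.
Round 5: R2 [chest_pain => order_xray]. Adds order_xray.
chest_pain appears in round 4, so it is derivable.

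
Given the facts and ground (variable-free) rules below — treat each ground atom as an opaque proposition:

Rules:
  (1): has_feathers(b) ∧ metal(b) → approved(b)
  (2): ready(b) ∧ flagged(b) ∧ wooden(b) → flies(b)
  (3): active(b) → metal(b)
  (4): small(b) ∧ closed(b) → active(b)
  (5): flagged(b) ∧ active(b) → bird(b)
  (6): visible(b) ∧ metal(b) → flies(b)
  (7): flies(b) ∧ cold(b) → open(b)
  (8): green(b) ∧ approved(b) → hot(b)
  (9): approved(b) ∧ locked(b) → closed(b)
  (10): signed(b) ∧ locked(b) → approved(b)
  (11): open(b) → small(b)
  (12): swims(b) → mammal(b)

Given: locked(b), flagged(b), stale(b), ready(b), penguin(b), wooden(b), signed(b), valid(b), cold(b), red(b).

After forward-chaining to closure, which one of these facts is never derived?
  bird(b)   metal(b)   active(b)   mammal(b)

mammal(b)

Round 1 fires (2), (10), giving flies(b), approved(b).
Round 2 fires (7), (9), giving open(b), closed(b).
Round 3 fires (11), giving small(b).
Round 4 fires (4), giving active(b).
Round 5 fires (3), (5), giving metal(b), bird(b).
Derived: metal(b) (round 5), active(b) (round 4), bird(b) (round 5). mammal(b) never appears in any round.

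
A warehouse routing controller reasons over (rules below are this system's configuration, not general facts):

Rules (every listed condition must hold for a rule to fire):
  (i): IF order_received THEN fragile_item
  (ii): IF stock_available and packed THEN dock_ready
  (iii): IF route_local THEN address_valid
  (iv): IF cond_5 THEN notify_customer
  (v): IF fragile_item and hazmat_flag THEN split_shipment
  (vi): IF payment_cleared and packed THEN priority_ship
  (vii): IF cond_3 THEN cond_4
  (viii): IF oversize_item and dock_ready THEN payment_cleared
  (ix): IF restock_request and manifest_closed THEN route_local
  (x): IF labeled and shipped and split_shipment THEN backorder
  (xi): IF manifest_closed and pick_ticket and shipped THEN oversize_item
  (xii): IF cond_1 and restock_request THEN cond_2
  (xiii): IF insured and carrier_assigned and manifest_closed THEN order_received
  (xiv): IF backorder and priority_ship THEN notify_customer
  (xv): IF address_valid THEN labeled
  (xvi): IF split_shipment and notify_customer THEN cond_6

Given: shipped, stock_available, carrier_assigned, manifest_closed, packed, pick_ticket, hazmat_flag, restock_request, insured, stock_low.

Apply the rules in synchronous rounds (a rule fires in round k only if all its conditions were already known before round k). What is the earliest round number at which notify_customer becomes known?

Round 1: (ii) [IF stock_available and packed THEN dock_ready]; (ix) [IF restock_request and manifest_closed THEN route_local]; (xi) [IF manifest_closed and pick_ticket and shipped THEN oversize_item]; (xiii) [IF insured and carrier_assigned and manifest_closed THEN order_received]. New: dock_ready, route_local, oversize_item, order_received.
Round 2: (i) [IF order_received THEN fragile_item]; (iii) [IF route_local THEN address_valid]; (viii) [IF oversize_item and dock_ready THEN payment_cleared]. New: fragile_item, address_valid, payment_cleared.
Round 3: (v) [IF fragile_item and hazmat_flag THEN split_shipment]; (vi) [IF payment_cleared and packed THEN priority_ship]; (xv) [IF address_valid THEN labeled]. New: split_shipment, priority_ship, labeled.
Round 4: (x) [IF labeled and shipped and split_shipment THEN backorder]. New: backorder.
Round 5: (xiv) [IF backorder and priority_ship THEN notify_customer]. New: notify_customer.
notify_customer first appears in round 5.

5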